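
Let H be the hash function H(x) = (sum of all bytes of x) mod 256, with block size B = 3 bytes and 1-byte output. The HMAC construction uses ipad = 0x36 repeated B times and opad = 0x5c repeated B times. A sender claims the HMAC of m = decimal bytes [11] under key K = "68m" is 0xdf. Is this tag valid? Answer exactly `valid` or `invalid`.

invalid

Key "68m" = 36 38 6d is exactly B = 3 bytes: K' = 36 38 6d.
K' ⊕ ipad = 00 0e 5b; K' ⊕ opad = 6a 64 31.
Inner hash: sum = 0+14+91+11 = 116 → 74.
Outer hash (recomputed tag): sum = 106+100+49+116 = 371; mod 256 = 115 → 73.
Recomputed tag = 73; claimed = df → mismatch.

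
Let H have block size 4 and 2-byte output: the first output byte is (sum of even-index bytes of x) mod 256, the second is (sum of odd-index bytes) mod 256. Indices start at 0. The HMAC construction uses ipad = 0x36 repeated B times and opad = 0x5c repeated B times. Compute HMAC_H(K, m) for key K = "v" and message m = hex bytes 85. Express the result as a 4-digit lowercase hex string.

Key "v" = 76 is 1 byte ≤ B = 4; zero-pad to 4 bytes: K' = 76 00 00 00.
K' ⊕ ipad = 40 36 36 36.  K' ⊕ opad = 2a 5c 5c 5c.
Inner input = (K'⊕ipad) ∥ m = 40 36 36 36 ∥ 85.
Inner hash: even-index sum = 251 mod 256 = 251; odd-index sum = 108 mod 256 = 108 → fb 6c.
Outer input = (K'⊕opad) ∥ inner = 2a 5c 5c 5c ∥ fb 6c.
Outer hash (tag): even-index sum = 385 mod 256 = 129; odd-index sum = 292 mod 256 = 36 → 81 24.

8124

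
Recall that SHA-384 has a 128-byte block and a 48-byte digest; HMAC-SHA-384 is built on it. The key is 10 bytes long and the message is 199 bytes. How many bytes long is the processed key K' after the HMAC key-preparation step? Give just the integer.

Key is 10 ≤ 128 bytes, zero-padded: |K'| = 128.

128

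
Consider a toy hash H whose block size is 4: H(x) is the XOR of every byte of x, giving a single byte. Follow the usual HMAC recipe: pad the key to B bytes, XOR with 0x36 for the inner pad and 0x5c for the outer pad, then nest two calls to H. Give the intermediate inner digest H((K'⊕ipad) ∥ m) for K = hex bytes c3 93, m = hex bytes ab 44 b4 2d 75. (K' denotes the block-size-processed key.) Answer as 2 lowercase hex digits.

53

Key hex bytes c3 93 is 2 bytes ≤ B = 4; zero-pad to 4 bytes: K' = c3 93 00 00.
K' ⊕ ipad = f5 a5 36 36.
Inner input = f5 a5 36 36 ∥ ab 44 b4 2d 75.
Inner hash: XOR f5⊕a5⊕36⊕36⊕ab⊕44⊕b4⊕2d⊕75 = 53.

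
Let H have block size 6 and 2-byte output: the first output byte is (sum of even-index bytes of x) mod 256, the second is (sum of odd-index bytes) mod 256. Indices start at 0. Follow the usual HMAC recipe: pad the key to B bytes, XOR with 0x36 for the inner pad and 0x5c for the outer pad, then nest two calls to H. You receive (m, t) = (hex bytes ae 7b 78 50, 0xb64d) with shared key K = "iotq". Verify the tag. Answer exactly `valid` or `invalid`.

Key "iotq" = 69 6f 74 71 is 4 bytes ≤ B = 6; zero-pad to 6 bytes: K' = 69 6f 74 71 00 00.
K' ⊕ ipad = 5f 59 42 47 36 36; K' ⊕ opad = 35 33 28 2d 5c 5c.
Inner hash: even-index sum = 509 mod 256 = 253; odd-index sum = 417 mod 256 = 161 → fd a1.
Outer hash (recomputed tag): even-index sum = 438 mod 256 = 182; odd-index sum = 349 mod 256 = 93 → b6 5d.
Recomputed tag = b65d; claimed = b64d → mismatch.

invalid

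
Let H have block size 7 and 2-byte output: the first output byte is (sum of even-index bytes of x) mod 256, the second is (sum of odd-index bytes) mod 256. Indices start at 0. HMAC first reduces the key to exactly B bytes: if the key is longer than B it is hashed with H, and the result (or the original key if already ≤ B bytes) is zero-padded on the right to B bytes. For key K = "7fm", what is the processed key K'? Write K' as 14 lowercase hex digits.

Key "7fm" = 37 66 6d is 3 bytes ≤ B = 7; zero-pad to 7 bytes: K' = 37 66 6d 00 00 00 00.

37666d00000000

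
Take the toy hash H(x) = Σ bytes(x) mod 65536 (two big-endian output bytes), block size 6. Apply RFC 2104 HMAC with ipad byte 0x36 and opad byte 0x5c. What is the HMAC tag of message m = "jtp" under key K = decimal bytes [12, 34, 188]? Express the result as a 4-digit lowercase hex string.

038c

Key decimal bytes [12, 34, 188] = 0c 22 bc is 3 bytes ≤ B = 6; zero-pad to 6 bytes: K' = 0c 22 bc 00 00 00.
K' ⊕ ipad = 3a 14 8a 36 36 36.  K' ⊕ opad = 50 7e e0 5c 5c 5c.
Inner input = (K'⊕ipad) ∥ m = 3a 14 8a 36 36 36 ∥ 6a 74 70.
Inner hash: sum = 58+20+138+54+54+54+106+116+112 = 712 → 02 c8.
Outer input = (K'⊕opad) ∥ inner = 50 7e e0 5c 5c 5c ∥ 02 c8.
Outer hash (tag): sum = 80+126+224+92+92+92+2+200 = 908 → 03 8c.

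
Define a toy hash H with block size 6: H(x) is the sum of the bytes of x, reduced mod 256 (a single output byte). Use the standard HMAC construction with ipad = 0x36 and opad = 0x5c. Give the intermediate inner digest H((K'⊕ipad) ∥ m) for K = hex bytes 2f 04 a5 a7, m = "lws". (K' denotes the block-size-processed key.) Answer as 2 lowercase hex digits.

Key hex bytes 2f 04 a5 a7 is 4 bytes ≤ B = 6; zero-pad to 6 bytes: K' = 2f 04 a5 a7 00 00.
K' ⊕ ipad = 19 32 93 91 36 36.
Inner input = 19 32 93 91 36 36 ∥ 6c 77 73.
Inner hash: sum = 25+50+147+145+54+54+108+119+115 = 817; mod 256 = 49 → 31.

31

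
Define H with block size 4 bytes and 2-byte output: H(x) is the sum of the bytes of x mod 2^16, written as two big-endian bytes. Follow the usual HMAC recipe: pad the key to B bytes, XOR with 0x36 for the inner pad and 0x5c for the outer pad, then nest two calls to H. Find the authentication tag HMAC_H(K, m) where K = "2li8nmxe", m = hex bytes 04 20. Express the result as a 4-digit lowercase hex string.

0247

Key "2li8nmxe" = 32 6c 69 38 6e 6d 78 65 is 8 bytes > B = 4, so hash it first: H(key) = 02 f7, then zero-pad to 4 bytes: K' = 02 f7 00 00.
K' ⊕ ipad = 34 c1 36 36.  K' ⊕ opad = 5e ab 5c 5c.
Inner input = (K'⊕ipad) ∥ m = 34 c1 36 36 ∥ 04 20.
Inner hash: sum = 52+193+54+54+4+32 = 389 → 01 85.
Outer input = (K'⊕opad) ∥ inner = 5e ab 5c 5c ∥ 01 85.
Outer hash (tag): sum = 94+171+92+92+1+133 = 583 → 02 47.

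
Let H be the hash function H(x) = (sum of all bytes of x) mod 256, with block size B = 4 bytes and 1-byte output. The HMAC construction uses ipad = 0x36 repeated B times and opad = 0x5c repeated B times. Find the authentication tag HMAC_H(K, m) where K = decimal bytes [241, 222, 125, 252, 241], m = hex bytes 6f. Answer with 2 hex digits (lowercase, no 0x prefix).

Key decimal bytes [241, 222, 125, 252, 241] = f1 de 7d fc f1 is 5 bytes > B = 4, so hash it first: H(key) = 39, then zero-pad to 4 bytes: K' = 39 00 00 00.
K' ⊕ ipad = 0f 36 36 36.  K' ⊕ opad = 65 5c 5c 5c.
Inner input = (K'⊕ipad) ∥ m = 0f 36 36 36 ∥ 6f.
Inner hash: sum = 15+54+54+54+111 = 288; mod 256 = 32 → 20.
Outer input = (K'⊕opad) ∥ inner = 65 5c 5c 5c ∥ 20.
Outer hash (tag): sum = 101+92+92+92+32 = 409; mod 256 = 153 → 99.

99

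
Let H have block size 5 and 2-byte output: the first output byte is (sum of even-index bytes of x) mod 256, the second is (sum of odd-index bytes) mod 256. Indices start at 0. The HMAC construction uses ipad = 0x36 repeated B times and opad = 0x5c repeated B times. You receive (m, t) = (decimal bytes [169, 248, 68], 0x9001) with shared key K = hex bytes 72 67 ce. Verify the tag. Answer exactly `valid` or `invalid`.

Key hex bytes 72 67 ce is 3 bytes ≤ B = 5; zero-pad to 5 bytes: K' = 72 67 ce 00 00.
K' ⊕ ipad = 44 51 f8 36 36; K' ⊕ opad = 2e 3b 92 5c 5c.
Inner hash: even-index sum = 618 mod 256 = 106; odd-index sum = 372 mod 256 = 116 → 6a 74.
Outer hash (recomputed tag): even-index sum = 400 mod 256 = 144; odd-index sum = 257 mod 256 = 1 → 90 01.
Recomputed tag = 9001; claimed = 9001 → match.

valid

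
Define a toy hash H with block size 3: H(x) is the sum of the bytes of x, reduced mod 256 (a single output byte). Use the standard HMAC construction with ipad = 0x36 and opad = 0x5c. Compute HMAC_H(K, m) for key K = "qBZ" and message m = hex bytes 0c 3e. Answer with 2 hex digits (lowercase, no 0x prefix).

c2

Key "qBZ" = 71 42 5a is exactly B = 3 bytes: K' = 71 42 5a.
K' ⊕ ipad = 47 74 6c.  K' ⊕ opad = 2d 1e 06.
Inner input = (K'⊕ipad) ∥ m = 47 74 6c ∥ 0c 3e.
Inner hash: sum = 71+116+108+12+62 = 369; mod 256 = 113 → 71.
Outer input = (K'⊕opad) ∥ inner = 2d 1e 06 ∥ 71.
Outer hash (tag): sum = 45+30+6+113 = 194 → c2.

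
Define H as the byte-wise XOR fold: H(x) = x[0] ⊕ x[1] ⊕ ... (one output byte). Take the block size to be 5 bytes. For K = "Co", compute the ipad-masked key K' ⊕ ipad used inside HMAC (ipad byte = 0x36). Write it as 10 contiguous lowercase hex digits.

7559363636

Key "Co" = 43 6f is 2 bytes ≤ B = 5; zero-pad to 5 bytes: K' = 43 6f 00 00 00.
XOR each byte with 0x36: 43⊕36=75, 6f⊕36=59, 00⊕36=36, 00⊕36=36, 00⊕36=36.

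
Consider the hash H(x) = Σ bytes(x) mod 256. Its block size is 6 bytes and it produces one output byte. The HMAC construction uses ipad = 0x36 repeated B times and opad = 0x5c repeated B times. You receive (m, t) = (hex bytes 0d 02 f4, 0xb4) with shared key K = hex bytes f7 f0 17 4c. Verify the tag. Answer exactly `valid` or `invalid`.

Key hex bytes f7 f0 17 4c is 4 bytes ≤ B = 6; zero-pad to 6 bytes: K' = f7 f0 17 4c 00 00.
K' ⊕ ipad = c1 c6 21 7a 36 36; K' ⊕ opad = ab ac 4b 10 5c 5c.
Inner hash: sum = 193+198+33+122+54+54+13+2+244 = 913; mod 256 = 145 → 91.
Outer hash (recomputed tag): sum = 171+172+75+16+92+92+145 = 763; mod 256 = 251 → fb.
Recomputed tag = fb; claimed = b4 → mismatch.

invalid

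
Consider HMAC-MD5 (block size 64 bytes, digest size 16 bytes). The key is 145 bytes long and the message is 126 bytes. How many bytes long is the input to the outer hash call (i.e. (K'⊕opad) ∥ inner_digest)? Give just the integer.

Key is 145 > 64 bytes, so it is hashed to 16 bytes then zero-padded to 64: |K'| = 64.
Outer input = (K'⊕opad) ∥ H(inner) → 64 + 16 = 80 bytes.

80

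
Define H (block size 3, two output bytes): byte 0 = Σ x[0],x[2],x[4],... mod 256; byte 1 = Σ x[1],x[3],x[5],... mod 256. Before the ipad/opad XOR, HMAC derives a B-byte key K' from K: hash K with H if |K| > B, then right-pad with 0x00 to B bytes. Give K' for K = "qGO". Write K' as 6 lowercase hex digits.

Key "qGO" = 71 47 4f is exactly B = 3 bytes: K' = 71 47 4f.

71474f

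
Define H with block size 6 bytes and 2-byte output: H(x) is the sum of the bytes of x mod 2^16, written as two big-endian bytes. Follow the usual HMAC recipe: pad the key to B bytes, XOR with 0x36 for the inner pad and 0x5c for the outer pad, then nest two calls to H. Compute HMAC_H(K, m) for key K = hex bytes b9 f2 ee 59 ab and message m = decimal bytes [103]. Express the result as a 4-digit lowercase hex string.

0474

Key hex bytes b9 f2 ee 59 ab is 5 bytes ≤ B = 6; zero-pad to 6 bytes: K' = b9 f2 ee 59 ab 00.
K' ⊕ ipad = 8f c4 d8 6f 9d 36.  K' ⊕ opad = e5 ae b2 05 f7 5c.
Inner input = (K'⊕ipad) ∥ m = 8f c4 d8 6f 9d 36 ∥ 67.
Inner hash: sum = 143+196+216+111+157+54+103 = 980 → 03 d4.
Outer input = (K'⊕opad) ∥ inner = e5 ae b2 05 f7 5c ∥ 03 d4.
Outer hash (tag): sum = 229+174+178+5+247+92+3+212 = 1140 → 04 74.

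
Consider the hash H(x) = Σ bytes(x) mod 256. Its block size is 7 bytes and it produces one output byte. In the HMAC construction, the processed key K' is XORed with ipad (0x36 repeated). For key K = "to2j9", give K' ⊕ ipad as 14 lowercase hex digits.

Key "to2j9" = 74 6f 32 6a 39 is 5 bytes ≤ B = 7; zero-pad to 7 bytes: K' = 74 6f 32 6a 39 00 00.
XOR each byte with 0x36: 74⊕36=42, 6f⊕36=59, 32⊕36=04, 6a⊕36=5c, 39⊕36=0f, 00⊕36=36, 00⊕36=36.

4259045c0f3636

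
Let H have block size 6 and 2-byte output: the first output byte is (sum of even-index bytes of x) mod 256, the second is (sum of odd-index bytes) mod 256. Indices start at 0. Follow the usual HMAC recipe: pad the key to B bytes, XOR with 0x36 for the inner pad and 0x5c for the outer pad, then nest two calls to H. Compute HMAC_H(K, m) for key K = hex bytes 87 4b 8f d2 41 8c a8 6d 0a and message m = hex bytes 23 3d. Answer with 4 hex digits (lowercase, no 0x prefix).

dbcb

Key hex bytes 87 4b 8f d2 41 8c a8 6d 0a is 9 bytes > B = 6, so hash it first: H(key) = 09 16, then zero-pad to 6 bytes: K' = 09 16 00 00 00 00.
K' ⊕ ipad = 3f 20 36 36 36 36.  K' ⊕ opad = 55 4a 5c 5c 5c 5c.
Inner input = (K'⊕ipad) ∥ m = 3f 20 36 36 36 36 ∥ 23 3d.
Inner hash: even-index sum = 206 mod 256 = 206; odd-index sum = 201 mod 256 = 201 → ce c9.
Outer input = (K'⊕opad) ∥ inner = 55 4a 5c 5c 5c 5c ∥ ce c9.
Outer hash (tag): even-index sum = 475 mod 256 = 219; odd-index sum = 459 mod 256 = 203 → db cb.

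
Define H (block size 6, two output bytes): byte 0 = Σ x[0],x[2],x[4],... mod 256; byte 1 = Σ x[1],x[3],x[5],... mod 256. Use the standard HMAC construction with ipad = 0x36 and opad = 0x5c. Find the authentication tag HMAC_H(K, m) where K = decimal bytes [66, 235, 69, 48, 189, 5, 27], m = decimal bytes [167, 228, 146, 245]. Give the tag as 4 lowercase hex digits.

c98f

Key decimal bytes [66, 235, 69, 48, 189, 5, 27] = 42 eb 45 30 bd 05 1b is 7 bytes > B = 6, so hash it first: H(key) = 5f 20, then zero-pad to 6 bytes: K' = 5f 20 00 00 00 00.
K' ⊕ ipad = 69 16 36 36 36 36.  K' ⊕ opad = 03 7c 5c 5c 5c 5c.
Inner input = (K'⊕ipad) ∥ m = 69 16 36 36 36 36 ∥ a7 e4 92 f5.
Inner hash: even-index sum = 526 mod 256 = 14; odd-index sum = 603 mod 256 = 91 → 0e 5b.
Outer input = (K'⊕opad) ∥ inner = 03 7c 5c 5c 5c 5c ∥ 0e 5b.
Outer hash (tag): even-index sum = 201 mod 256 = 201; odd-index sum = 399 mod 256 = 143 → c9 8f.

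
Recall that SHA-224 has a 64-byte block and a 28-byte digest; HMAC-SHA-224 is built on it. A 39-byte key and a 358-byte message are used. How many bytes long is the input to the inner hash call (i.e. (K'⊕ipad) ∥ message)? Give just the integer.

Key is 39 ≤ 64 bytes, zero-padded: |K'| = 64.
Inner input = (K'⊕ipad) ∥ m → 64 + 358 = 422 bytes.

422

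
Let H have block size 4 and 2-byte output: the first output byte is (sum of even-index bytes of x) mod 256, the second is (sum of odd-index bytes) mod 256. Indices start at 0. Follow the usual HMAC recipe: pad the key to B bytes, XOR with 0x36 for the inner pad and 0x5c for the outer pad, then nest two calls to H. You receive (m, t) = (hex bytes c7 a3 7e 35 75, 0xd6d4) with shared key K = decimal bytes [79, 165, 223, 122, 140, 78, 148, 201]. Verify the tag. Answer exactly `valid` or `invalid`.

Key decimal bytes [79, 165, 223, 122, 140, 78, 148, 201] = 4f a5 df 7a 8c 4e 94 c9 is 8 bytes > B = 4, so hash it first: H(key) = 4e 36, then zero-pad to 4 bytes: K' = 4e 36 00 00.
K' ⊕ ipad = 78 00 36 36; K' ⊕ opad = 12 6a 5c 5c.
Inner hash: even-index sum = 616 mod 256 = 104; odd-index sum = 270 mod 256 = 14 → 68 0e.
Outer hash (recomputed tag): even-index sum = 214 mod 256 = 214; odd-index sum = 212 mod 256 = 212 → d6 d4.
Recomputed tag = d6d4; claimed = d6d4 → match.

valid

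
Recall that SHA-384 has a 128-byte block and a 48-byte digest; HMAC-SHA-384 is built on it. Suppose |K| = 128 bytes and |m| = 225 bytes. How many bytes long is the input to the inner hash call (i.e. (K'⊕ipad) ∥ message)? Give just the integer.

353

Key is 128 ≤ 128 bytes, zero-padded: |K'| = 128.
Inner input = (K'⊕ipad) ∥ m → 128 + 225 = 353 bytes.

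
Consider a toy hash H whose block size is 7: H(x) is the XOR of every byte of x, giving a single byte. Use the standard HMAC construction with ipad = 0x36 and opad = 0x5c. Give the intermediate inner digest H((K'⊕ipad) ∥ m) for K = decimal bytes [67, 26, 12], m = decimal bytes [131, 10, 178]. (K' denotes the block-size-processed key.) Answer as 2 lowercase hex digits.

Key decimal bytes [67, 26, 12] = 43 1a 0c is 3 bytes ≤ B = 7; zero-pad to 7 bytes: K' = 43 1a 0c 00 00 00 00.
K' ⊕ ipad = 75 2c 3a 36 36 36 36.
Inner input = 75 2c 3a 36 36 36 36 ∥ 83 0a b2.
Inner hash: XOR 75⊕2c⊕3a⊕36⊕36⊕36⊕36⊕83⊕0a⊕b2 = 58.

58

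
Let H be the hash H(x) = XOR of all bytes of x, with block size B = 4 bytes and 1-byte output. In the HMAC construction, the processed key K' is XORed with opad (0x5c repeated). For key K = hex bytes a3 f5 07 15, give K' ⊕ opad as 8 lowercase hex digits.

Key hex bytes a3 f5 07 15 is exactly B = 4 bytes: K' = a3 f5 07 15.
XOR each byte with 0x5c: a3⊕5c=ff, f5⊕5c=a9, 07⊕5c=5b, 15⊕5c=49.

ffa95b49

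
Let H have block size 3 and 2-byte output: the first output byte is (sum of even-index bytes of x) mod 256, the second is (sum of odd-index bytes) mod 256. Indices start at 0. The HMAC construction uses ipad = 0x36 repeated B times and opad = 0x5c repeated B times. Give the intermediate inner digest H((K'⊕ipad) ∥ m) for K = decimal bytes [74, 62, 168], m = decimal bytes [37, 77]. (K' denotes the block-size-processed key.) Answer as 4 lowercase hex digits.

672d

Key decimal bytes [74, 62, 168] = 4a 3e a8 is exactly B = 3 bytes: K' = 4a 3e a8.
K' ⊕ ipad = 7c 08 9e.
Inner input = 7c 08 9e ∥ 25 4d.
Inner hash: even-index sum = 359 mod 256 = 103; odd-index sum = 45 mod 256 = 45 → 67 2d.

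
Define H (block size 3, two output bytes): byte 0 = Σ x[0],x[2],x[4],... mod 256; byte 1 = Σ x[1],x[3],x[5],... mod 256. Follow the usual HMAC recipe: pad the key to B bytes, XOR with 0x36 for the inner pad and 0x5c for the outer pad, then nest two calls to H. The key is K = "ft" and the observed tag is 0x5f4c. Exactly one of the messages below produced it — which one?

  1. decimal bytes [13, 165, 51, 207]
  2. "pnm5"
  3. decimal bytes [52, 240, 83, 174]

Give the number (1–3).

3

Key "ft" = 66 74 is 2 bytes ≤ B = 3; zero-pad to 3 bytes: K' = 66 74 00.
K' ⊕ ipad = 50 42 36; K' ⊕ opad = 3a 28 5c.
m1: inner = H(50 42 36 0d a5 33 cf) = fa 82; tag = H(3a 28 5c fa 82) = 1822
m2: inner = H(50 42 36 70 6e 6d 35) = 29 1f; tag = H(3a 28 5c 29 1f) = b551
m3: inner = H(50 42 36 34 f0 53 ae) = 24 c9; tag = H(3a 28 5c 24 c9) = 5f4c ← matches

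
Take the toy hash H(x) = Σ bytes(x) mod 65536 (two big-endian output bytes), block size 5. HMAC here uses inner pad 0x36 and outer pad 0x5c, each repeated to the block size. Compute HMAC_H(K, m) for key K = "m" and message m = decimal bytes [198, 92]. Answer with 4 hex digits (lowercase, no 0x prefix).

Key "m" = 6d is 1 byte ≤ B = 5; zero-pad to 5 bytes: K' = 6d 00 00 00 00.
K' ⊕ ipad = 5b 36 36 36 36.  K' ⊕ opad = 31 5c 5c 5c 5c.
Inner input = (K'⊕ipad) ∥ m = 5b 36 36 36 36 ∥ c6 5c.
Inner hash: sum = 91+54+54+54+54+198+92 = 597 → 02 55.
Outer input = (K'⊕opad) ∥ inner = 31 5c 5c 5c 5c ∥ 02 55.
Outer hash (tag): sum = 49+92+92+92+92+2+85 = 504 → 01 f8.

01f8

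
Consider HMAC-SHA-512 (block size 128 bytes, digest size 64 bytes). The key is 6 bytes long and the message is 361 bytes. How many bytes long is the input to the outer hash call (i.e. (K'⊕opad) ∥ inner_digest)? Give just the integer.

192

Key is 6 ≤ 128 bytes, zero-padded: |K'| = 128.
Outer input = (K'⊕opad) ∥ H(inner) → 128 + 64 = 192 bytes.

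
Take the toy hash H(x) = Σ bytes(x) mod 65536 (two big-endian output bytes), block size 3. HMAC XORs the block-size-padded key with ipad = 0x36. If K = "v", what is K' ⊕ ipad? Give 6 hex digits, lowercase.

Key "v" = 76 is 1 byte ≤ B = 3; zero-pad to 3 bytes: K' = 76 00 00.
XOR each byte with 0x36: 76⊕36=40, 00⊕36=36, 00⊕36=36.

403636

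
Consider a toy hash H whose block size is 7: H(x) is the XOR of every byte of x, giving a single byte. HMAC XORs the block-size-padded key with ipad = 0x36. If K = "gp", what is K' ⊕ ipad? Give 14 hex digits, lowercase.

51463636363636

Key "gp" = 67 70 is 2 bytes ≤ B = 7; zero-pad to 7 bytes: K' = 67 70 00 00 00 00 00.
XOR each byte with 0x36: 67⊕36=51, 70⊕36=46, 00⊕36=36, 00⊕36=36, 00⊕36=36, 00⊕36=36, 00⊕36=36.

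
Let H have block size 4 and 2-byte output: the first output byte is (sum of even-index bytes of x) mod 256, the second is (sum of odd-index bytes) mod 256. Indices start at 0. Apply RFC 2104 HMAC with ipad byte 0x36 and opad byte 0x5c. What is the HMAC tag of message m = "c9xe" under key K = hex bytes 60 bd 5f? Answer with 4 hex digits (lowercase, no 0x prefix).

d99c

Key hex bytes 60 bd 5f is 3 bytes ≤ B = 4; zero-pad to 4 bytes: K' = 60 bd 5f 00.
K' ⊕ ipad = 56 8b 69 36.  K' ⊕ opad = 3c e1 03 5c.
Inner input = (K'⊕ipad) ∥ m = 56 8b 69 36 ∥ 63 39 78 65.
Inner hash: even-index sum = 410 mod 256 = 154; odd-index sum = 351 mod 256 = 95 → 9a 5f.
Outer input = (K'⊕opad) ∥ inner = 3c e1 03 5c ∥ 9a 5f.
Outer hash (tag): even-index sum = 217 mod 256 = 217; odd-index sum = 412 mod 256 = 156 → d9 9c.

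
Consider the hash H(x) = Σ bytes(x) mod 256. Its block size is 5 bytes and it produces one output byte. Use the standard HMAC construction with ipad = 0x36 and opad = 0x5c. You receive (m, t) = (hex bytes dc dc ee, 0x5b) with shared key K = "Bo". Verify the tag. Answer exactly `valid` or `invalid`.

Key "Bo" = 42 6f is 2 bytes ≤ B = 5; zero-pad to 5 bytes: K' = 42 6f 00 00 00.
K' ⊕ ipad = 74 59 36 36 36; K' ⊕ opad = 1e 33 5c 5c 5c.
Inner hash: sum = 116+89+54+54+54+220+220+238 = 1045; mod 256 = 21 → 15.
Outer hash (recomputed tag): sum = 30+51+92+92+92+21 = 378; mod 256 = 122 → 7a.
Recomputed tag = 7a; claimed = 5b → mismatch.

invalid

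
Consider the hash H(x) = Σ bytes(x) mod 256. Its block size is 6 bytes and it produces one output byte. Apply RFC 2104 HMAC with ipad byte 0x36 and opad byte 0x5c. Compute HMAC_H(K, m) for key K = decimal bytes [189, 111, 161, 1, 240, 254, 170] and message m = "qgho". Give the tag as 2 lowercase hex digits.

Key decimal bytes [189, 111, 161, 1, 240, 254, 170] = bd 6f a1 01 f0 fe aa is 7 bytes > B = 6, so hash it first: H(key) = 66, then zero-pad to 6 bytes: K' = 66 00 00 00 00 00.
K' ⊕ ipad = 50 36 36 36 36 36.  K' ⊕ opad = 3a 5c 5c 5c 5c 5c.
Inner input = (K'⊕ipad) ∥ m = 50 36 36 36 36 36 ∥ 71 67 68 6f.
Inner hash: sum = 80+54+54+54+54+54+113+103+104+111 = 781; mod 256 = 13 → 0d.
Outer input = (K'⊕opad) ∥ inner = 3a 5c 5c 5c 5c 5c ∥ 0d.
Outer hash (tag): sum = 58+92+92+92+92+92+13 = 531; mod 256 = 19 → 13.

13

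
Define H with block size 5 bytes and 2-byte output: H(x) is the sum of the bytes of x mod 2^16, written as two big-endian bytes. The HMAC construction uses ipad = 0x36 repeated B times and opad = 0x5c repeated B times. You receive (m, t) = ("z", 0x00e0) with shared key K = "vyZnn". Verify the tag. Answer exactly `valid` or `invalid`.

Key "vyZnn" = 76 79 5a 6e 6e is exactly B = 5 bytes: K' = 76 79 5a 6e 6e.
K' ⊕ ipad = 40 4f 6c 58 58; K' ⊕ opad = 2a 25 06 32 32.
Inner hash: sum = 64+79+108+88+88+122 = 549 → 02 25.
Outer hash (recomputed tag): sum = 42+37+6+50+50+2+37 = 224 → 00 e0.
Recomputed tag = 00e0; claimed = 00e0 → match.

valid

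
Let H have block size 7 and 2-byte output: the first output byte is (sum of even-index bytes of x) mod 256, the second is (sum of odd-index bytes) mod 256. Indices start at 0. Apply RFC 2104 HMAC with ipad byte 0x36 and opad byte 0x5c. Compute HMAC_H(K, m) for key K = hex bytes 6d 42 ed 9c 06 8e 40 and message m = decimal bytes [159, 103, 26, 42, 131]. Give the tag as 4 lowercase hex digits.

Key hex bytes 6d 42 ed 9c 06 8e 40 is exactly B = 7 bytes: K' = 6d 42 ed 9c 06 8e 40.
K' ⊕ ipad = 5b 74 db aa 30 b8 76.  K' ⊕ opad = 31 1e b1 c0 5a d2 1c.
Inner input = (K'⊕ipad) ∥ m = 5b 74 db aa 30 b8 76 ∥ 9f 67 1a 2a 83.
Inner hash: even-index sum = 621 mod 256 = 109; odd-index sum = 786 mod 256 = 18 → 6d 12.
Outer input = (K'⊕opad) ∥ inner = 31 1e b1 c0 5a d2 1c ∥ 6d 12.
Outer hash (tag): even-index sum = 362 mod 256 = 106; odd-index sum = 541 mod 256 = 29 → 6a 1d.

6a1d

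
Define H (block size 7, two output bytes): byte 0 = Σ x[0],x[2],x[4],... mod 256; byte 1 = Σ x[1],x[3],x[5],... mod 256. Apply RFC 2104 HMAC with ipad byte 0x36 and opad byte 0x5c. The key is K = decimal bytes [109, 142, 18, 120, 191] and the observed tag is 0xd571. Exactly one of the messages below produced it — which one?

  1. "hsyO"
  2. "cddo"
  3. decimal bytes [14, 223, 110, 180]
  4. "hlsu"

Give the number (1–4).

Key decimal bytes [109, 142, 18, 120, 191] = 6d 8e 12 78 bf is 5 bytes ≤ B = 7; zero-pad to 7 bytes: K' = 6d 8e 12 78 bf 00 00.
K' ⊕ ipad = 5b b8 24 4e 89 36 36; K' ⊕ opad = 31 d2 4e 24 e3 5c 5c.
m1: inner = H(5b b8 24 4e 89 36 36 68 73 79 4f) = 00 1d; tag = H(31 d2 4e 24 e3 5c 5c 00 1d) = db52
m2: inner = H(5b b8 24 4e 89 36 36 63 64 64 6f) = 11 03; tag = H(31 d2 4e 24 e3 5c 5c 11 03) = c163
m3: inner = H(5b b8 24 4e 89 36 36 0e df 6e b4) = d1 b8; tag = H(31 d2 4e 24 e3 5c 5c d1 b8) = 7623
m4: inner = H(5b b8 24 4e 89 36 36 68 6c 73 75) = 1f 17; tag = H(31 d2 4e 24 e3 5c 5c 1f 17) = d571 ← matches

4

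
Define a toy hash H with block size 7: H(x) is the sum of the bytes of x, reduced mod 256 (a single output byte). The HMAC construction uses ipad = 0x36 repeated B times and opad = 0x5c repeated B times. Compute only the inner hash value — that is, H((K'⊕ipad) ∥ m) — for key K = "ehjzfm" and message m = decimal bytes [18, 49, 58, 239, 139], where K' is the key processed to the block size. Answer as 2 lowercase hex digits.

Key "ehjzfm" = 65 68 6a 7a 66 6d is 6 bytes ≤ B = 7; zero-pad to 7 bytes: K' = 65 68 6a 7a 66 6d 00.
K' ⊕ ipad = 53 5e 5c 4c 50 5b 36.
Inner input = 53 5e 5c 4c 50 5b 36 ∥ 12 31 3a ef 8b.
Inner hash: sum = 83+94+92+76+80+91+54+18+49+58+239+139 = 1073; mod 256 = 49 → 31.

31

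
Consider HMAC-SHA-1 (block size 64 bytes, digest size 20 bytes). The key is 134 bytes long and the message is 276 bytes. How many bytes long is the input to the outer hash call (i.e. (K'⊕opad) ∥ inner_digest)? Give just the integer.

Key is 134 > 64 bytes, so it is hashed to 20 bytes then zero-padded to 64: |K'| = 64.
Outer input = (K'⊕opad) ∥ H(inner) → 64 + 20 = 84 bytes.

84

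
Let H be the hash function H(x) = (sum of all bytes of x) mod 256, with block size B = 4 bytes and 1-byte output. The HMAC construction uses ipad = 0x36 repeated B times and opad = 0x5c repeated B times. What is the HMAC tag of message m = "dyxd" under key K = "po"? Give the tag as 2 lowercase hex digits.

Key "po" = 70 6f is 2 bytes ≤ B = 4; zero-pad to 4 bytes: K' = 70 6f 00 00.
K' ⊕ ipad = 46 59 36 36.  K' ⊕ opad = 2c 33 5c 5c.
Inner input = (K'⊕ipad) ∥ m = 46 59 36 36 ∥ 64 79 78 64.
Inner hash: sum = 70+89+54+54+100+121+120+100 = 708; mod 256 = 196 → c4.
Outer input = (K'⊕opad) ∥ inner = 2c 33 5c 5c ∥ c4.
Outer hash (tag): sum = 44+51+92+92+196 = 475; mod 256 = 219 → db.

db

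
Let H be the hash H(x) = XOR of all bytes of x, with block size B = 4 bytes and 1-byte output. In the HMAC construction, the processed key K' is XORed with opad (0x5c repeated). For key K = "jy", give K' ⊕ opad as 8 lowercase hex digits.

Key "jy" = 6a 79 is 2 bytes ≤ B = 4; zero-pad to 4 bytes: K' = 6a 79 00 00.
XOR each byte with 0x5c: 6a⊕5c=36, 79⊕5c=25, 00⊕5c=5c, 00⊕5c=5c.

36255c5c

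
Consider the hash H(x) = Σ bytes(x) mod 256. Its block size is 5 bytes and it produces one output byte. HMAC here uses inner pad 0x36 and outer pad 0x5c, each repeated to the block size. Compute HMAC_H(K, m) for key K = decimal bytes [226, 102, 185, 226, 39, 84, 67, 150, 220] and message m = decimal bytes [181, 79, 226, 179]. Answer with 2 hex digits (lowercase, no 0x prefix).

55

Key decimal bytes [226, 102, 185, 226, 39, 84, 67, 150, 220] = e2 66 b9 e2 27 54 43 96 dc is 9 bytes > B = 5, so hash it first: H(key) = 13, then zero-pad to 5 bytes: K' = 13 00 00 00 00.
K' ⊕ ipad = 25 36 36 36 36.  K' ⊕ opad = 4f 5c 5c 5c 5c.
Inner input = (K'⊕ipad) ∥ m = 25 36 36 36 36 ∥ b5 4f e2 b3.
Inner hash: sum = 37+54+54+54+54+181+79+226+179 = 918; mod 256 = 150 → 96.
Outer input = (K'⊕opad) ∥ inner = 4f 5c 5c 5c 5c ∥ 96.
Outer hash (tag): sum = 79+92+92+92+92+150 = 597; mod 256 = 85 → 55.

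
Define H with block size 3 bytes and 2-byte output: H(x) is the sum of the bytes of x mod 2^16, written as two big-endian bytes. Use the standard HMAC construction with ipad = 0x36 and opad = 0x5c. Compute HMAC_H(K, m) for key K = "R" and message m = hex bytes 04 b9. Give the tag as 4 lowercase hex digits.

Key "R" = 52 is 1 byte ≤ B = 3; zero-pad to 3 bytes: K' = 52 00 00.
K' ⊕ ipad = 64 36 36.  K' ⊕ opad = 0e 5c 5c.
Inner input = (K'⊕ipad) ∥ m = 64 36 36 ∥ 04 b9.
Inner hash: sum = 100+54+54+4+185 = 397 → 01 8d.
Outer input = (K'⊕opad) ∥ inner = 0e 5c 5c ∥ 01 8d.
Outer hash (tag): sum = 14+92+92+1+141 = 340 → 01 54.

0154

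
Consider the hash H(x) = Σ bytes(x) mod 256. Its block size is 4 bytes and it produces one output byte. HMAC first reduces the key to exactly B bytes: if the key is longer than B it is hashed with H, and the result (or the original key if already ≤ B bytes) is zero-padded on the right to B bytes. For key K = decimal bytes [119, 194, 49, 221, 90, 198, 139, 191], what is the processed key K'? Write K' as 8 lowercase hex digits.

b1000000

|K| = 8 > B = 4, so first hash the key.
H(K): sum = 119+194+49+221+90+198+139+191 = 1201; mod 256 = 177 → b1.
Zero-pad H(K) = b1 to 4 bytes: K' = b1 00 00 00.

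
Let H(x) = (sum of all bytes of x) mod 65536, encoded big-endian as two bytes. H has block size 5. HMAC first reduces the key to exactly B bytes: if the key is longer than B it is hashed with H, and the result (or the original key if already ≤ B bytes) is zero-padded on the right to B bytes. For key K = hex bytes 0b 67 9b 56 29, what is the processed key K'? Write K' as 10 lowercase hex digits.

0b679b5629

Key hex bytes 0b 67 9b 56 29 is exactly B = 5 bytes: K' = 0b 67 9b 56 29.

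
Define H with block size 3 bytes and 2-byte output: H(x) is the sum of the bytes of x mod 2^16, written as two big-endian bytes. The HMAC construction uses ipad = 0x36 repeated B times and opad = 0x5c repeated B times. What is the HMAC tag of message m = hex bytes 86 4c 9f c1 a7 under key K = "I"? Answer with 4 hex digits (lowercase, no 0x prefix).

Key "I" = 49 is 1 byte ≤ B = 3; zero-pad to 3 bytes: K' = 49 00 00.
K' ⊕ ipad = 7f 36 36.  K' ⊕ opad = 15 5c 5c.
Inner input = (K'⊕ipad) ∥ m = 7f 36 36 ∥ 86 4c 9f c1 a7.
Inner hash: sum = 127+54+54+134+76+159+193+167 = 964 → 03 c4.
Outer input = (K'⊕opad) ∥ inner = 15 5c 5c ∥ 03 c4.
Outer hash (tag): sum = 21+92+92+3+196 = 404 → 01 94.

0194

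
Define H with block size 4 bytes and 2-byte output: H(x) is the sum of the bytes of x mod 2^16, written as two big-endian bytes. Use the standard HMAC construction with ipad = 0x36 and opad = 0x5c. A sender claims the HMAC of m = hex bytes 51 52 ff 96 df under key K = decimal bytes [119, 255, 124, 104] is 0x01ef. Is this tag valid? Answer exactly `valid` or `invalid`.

valid

Key decimal bytes [119, 255, 124, 104] = 77 ff 7c 68 is exactly B = 4 bytes: K' = 77 ff 7c 68.
K' ⊕ ipad = 41 c9 4a 5e; K' ⊕ opad = 2b a3 20 34.
Inner hash: sum = 65+201+74+94+81+82+255+150+223 = 1225 → 04 c9.
Outer hash (recomputed tag): sum = 43+163+32+52+4+201 = 495 → 01 ef.
Recomputed tag = 01ef; claimed = 01ef → match.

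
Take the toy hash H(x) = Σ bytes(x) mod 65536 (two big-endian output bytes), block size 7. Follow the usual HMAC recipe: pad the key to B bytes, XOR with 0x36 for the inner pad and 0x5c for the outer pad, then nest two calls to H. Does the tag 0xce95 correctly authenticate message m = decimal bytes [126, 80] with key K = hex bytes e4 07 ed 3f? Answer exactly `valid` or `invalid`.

invalid

Key hex bytes e4 07 ed 3f is 4 bytes ≤ B = 7; zero-pad to 7 bytes: K' = e4 07 ed 3f 00 00 00.
K' ⊕ ipad = d2 31 db 09 36 36 36; K' ⊕ opad = b8 5b b1 63 5c 5c 5c.
Inner hash: sum = 210+49+219+9+54+54+54+126+80 = 855 → 03 57.
Outer hash (recomputed tag): sum = 184+91+177+99+92+92+92+3+87 = 917 → 03 95.
Recomputed tag = 0395; claimed = ce95 → mismatch.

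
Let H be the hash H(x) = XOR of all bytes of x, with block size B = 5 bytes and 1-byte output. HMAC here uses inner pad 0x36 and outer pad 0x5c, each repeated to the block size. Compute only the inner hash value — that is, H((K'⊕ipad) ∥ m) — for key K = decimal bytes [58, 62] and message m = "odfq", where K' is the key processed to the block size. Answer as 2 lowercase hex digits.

2e

Key decimal bytes [58, 62] = 3a 3e is 2 bytes ≤ B = 5; zero-pad to 5 bytes: K' = 3a 3e 00 00 00.
K' ⊕ ipad = 0c 08 36 36 36.
Inner input = 0c 08 36 36 36 ∥ 6f 64 66 71.
Inner hash: XOR 0c⊕08⊕36⊕36⊕36⊕6f⊕64⊕66⊕71 = 2e.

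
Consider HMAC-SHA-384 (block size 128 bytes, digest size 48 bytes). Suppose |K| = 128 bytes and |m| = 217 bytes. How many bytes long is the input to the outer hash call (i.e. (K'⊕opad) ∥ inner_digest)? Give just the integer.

Key is 128 ≤ 128 bytes, zero-padded: |K'| = 128.
Outer input = (K'⊕opad) ∥ H(inner) → 128 + 48 = 176 bytes.

176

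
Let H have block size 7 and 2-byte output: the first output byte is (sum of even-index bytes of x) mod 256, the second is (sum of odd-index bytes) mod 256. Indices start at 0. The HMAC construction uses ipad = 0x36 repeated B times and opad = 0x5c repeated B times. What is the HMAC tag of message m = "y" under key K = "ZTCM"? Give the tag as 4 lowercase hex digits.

Key "ZTCM" = 5a 54 43 4d is 4 bytes ≤ B = 7; zero-pad to 7 bytes: K' = 5a 54 43 4d 00 00 00.
K' ⊕ ipad = 6c 62 75 7b 36 36 36.  K' ⊕ opad = 06 08 1f 11 5c 5c 5c.
Inner input = (K'⊕ipad) ∥ m = 6c 62 75 7b 36 36 36 ∥ 79.
Inner hash: even-index sum = 333 mod 256 = 77; odd-index sum = 396 mod 256 = 140 → 4d 8c.
Outer input = (K'⊕opad) ∥ inner = 06 08 1f 11 5c 5c 5c ∥ 4d 8c.
Outer hash (tag): even-index sum = 361 mod 256 = 105; odd-index sum = 194 mod 256 = 194 → 69 c2.

69c2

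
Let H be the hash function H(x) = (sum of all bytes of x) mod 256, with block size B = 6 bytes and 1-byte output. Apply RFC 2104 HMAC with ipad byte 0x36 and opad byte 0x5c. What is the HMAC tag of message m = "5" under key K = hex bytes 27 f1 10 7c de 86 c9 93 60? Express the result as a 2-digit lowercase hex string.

Key hex bytes 27 f1 10 7c de 86 c9 93 60 is 9 bytes > B = 6, so hash it first: H(key) = c4, then zero-pad to 6 bytes: K' = c4 00 00 00 00 00.
K' ⊕ ipad = f2 36 36 36 36 36.  K' ⊕ opad = 98 5c 5c 5c 5c 5c.
Inner input = (K'⊕ipad) ∥ m = f2 36 36 36 36 36 ∥ 35.
Inner hash: sum = 242+54+54+54+54+54+53 = 565; mod 256 = 53 → 35.
Outer input = (K'⊕opad) ∥ inner = 98 5c 5c 5c 5c 5c ∥ 35.
Outer hash (tag): sum = 152+92+92+92+92+92+53 = 665; mod 256 = 153 → 99.

99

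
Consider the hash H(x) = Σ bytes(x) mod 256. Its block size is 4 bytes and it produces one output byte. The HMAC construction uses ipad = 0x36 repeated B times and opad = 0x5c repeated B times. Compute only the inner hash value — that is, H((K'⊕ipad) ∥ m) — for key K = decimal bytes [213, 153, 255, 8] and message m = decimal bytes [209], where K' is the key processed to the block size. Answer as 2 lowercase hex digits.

Key decimal bytes [213, 153, 255, 8] = d5 99 ff 08 is exactly B = 4 bytes: K' = d5 99 ff 08.
K' ⊕ ipad = e3 af c9 3e.
Inner input = e3 af c9 3e ∥ d1.
Inner hash: sum = 227+175+201+62+209 = 874; mod 256 = 106 → 6a.

6a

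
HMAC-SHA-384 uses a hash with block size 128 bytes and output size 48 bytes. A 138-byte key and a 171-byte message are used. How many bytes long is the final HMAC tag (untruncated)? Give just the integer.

The tag is one SHA-384 digest: 48 bytes.

48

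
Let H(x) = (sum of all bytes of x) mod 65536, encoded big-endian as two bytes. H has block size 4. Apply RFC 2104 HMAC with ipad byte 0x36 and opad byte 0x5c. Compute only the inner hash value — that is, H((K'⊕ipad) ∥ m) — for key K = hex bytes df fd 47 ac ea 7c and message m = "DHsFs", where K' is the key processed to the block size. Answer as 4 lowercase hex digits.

0259

Key hex bytes df fd 47 ac ea 7c is 6 bytes > B = 4, so hash it first: H(key) = 04 35, then zero-pad to 4 bytes: K' = 04 35 00 00.
K' ⊕ ipad = 32 03 36 36.
Inner input = 32 03 36 36 ∥ 44 48 73 46 73.
Inner hash: sum = 50+3+54+54+68+72+115+70+115 = 601 → 02 59.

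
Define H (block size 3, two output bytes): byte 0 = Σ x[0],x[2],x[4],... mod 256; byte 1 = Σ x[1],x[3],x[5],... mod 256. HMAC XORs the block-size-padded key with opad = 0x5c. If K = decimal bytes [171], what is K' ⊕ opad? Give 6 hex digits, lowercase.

f75c5c

Key decimal bytes [171] = ab is 1 byte ≤ B = 3; zero-pad to 3 bytes: K' = ab 00 00.
XOR each byte with 0x5c: ab⊕5c=f7, 00⊕5c=5c, 00⊕5c=5c.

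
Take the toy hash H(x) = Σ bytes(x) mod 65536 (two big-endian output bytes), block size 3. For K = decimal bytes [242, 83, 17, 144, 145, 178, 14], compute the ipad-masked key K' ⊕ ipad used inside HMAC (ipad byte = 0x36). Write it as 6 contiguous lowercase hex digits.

Key decimal bytes [242, 83, 17, 144, 145, 178, 14] = f2 53 11 90 91 b2 0e is 7 bytes > B = 3, so hash it first: H(key) = 03 37, then zero-pad to 3 bytes: K' = 03 37 00.
XOR each byte with 0x36: 03⊕36=35, 37⊕36=01, 00⊕36=36.

350136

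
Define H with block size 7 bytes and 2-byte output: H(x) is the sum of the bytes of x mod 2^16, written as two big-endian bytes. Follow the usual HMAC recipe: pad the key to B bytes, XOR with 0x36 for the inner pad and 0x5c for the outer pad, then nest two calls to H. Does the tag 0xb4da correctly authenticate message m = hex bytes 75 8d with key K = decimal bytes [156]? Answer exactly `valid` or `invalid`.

invalid

Key decimal bytes [156] = 9c is 1 byte ≤ B = 7; zero-pad to 7 bytes: K' = 9c 00 00 00 00 00 00.
K' ⊕ ipad = aa 36 36 36 36 36 36; K' ⊕ opad = c0 5c 5c 5c 5c 5c 5c.
Inner hash: sum = 170+54+54+54+54+54+54+117+141 = 752 → 02 f0.
Outer hash (recomputed tag): sum = 192+92+92+92+92+92+92+2+240 = 986 → 03 da.
Recomputed tag = 03da; claimed = b4da → mismatch.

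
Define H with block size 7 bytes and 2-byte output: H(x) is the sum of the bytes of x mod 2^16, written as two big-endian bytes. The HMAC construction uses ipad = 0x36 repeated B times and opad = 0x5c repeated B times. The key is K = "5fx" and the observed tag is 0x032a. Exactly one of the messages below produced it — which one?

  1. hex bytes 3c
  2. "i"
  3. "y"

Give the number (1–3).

Key "5fx" = 35 66 78 is 3 bytes ≤ B = 7; zero-pad to 7 bytes: K' = 35 66 78 00 00 00 00.
K' ⊕ ipad = 03 50 4e 36 36 36 36; K' ⊕ opad = 69 3a 24 5c 5c 5c 5c.
m1: inner = H(03 50 4e 36 36 36 36 3c) = 01 b5; tag = H(69 3a 24 5c 5c 5c 5c 01 b5) = 02ed
m2: inner = H(03 50 4e 36 36 36 36 69) = 01 e2; tag = H(69 3a 24 5c 5c 5c 5c 01 e2) = 031a
m3: inner = H(03 50 4e 36 36 36 36 79) = 01 f2; tag = H(69 3a 24 5c 5c 5c 5c 01 f2) = 032a ← matches

3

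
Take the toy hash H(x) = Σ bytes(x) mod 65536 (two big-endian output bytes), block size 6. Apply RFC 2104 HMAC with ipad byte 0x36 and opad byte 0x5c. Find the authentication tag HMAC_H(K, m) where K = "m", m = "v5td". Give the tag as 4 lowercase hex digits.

Key "m" = 6d is 1 byte ≤ B = 6; zero-pad to 6 bytes: K' = 6d 00 00 00 00 00.
K' ⊕ ipad = 5b 36 36 36 36 36.  K' ⊕ opad = 31 5c 5c 5c 5c 5c.
Inner input = (K'⊕ipad) ∥ m = 5b 36 36 36 36 36 ∥ 76 35 74 64.
Inner hash: sum = 91+54+54+54+54+54+118+53+116+100 = 748 → 02 ec.
Outer input = (K'⊕opad) ∥ inner = 31 5c 5c 5c 5c 5c ∥ 02 ec.
Outer hash (tag): sum = 49+92+92+92+92+92+2+236 = 747 → 02 eb.

02eb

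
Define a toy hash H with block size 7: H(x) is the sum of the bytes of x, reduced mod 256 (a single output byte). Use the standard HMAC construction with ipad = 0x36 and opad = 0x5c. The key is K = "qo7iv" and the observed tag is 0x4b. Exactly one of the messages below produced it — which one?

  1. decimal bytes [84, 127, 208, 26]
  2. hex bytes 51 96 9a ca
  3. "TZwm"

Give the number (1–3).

1

Key "qo7iv" = 71 6f 37 69 76 is 5 bytes ≤ B = 7; zero-pad to 7 bytes: K' = 71 6f 37 69 76 00 00.
K' ⊕ ipad = 47 59 01 5f 40 36 36; K' ⊕ opad = 2d 33 6b 35 2a 5c 5c.
m1: inner = H(47 59 01 5f 40 36 36 54 7f d0 1a) = 69; tag = H(2d 33 6b 35 2a 5c 5c 69) = 4b ← matches
m2: inner = H(47 59 01 5f 40 36 36 51 96 9a ca) = f7; tag = H(2d 33 6b 35 2a 5c 5c f7) = d9
m3: inner = H(47 59 01 5f 40 36 36 54 5a 77 6d) = 3e; tag = H(2d 33 6b 35 2a 5c 5c 3e) = 20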